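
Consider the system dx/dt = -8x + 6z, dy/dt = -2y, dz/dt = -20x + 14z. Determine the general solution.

Coefficient matrix A = [[-8, 0, 6], [0, -2, 0], [-20, 0, 14]].
det(A - λI) = 0 gives eigenvalues λ = 4, -2, 2.
For λ=4: eigenvector (1,0,2).
For λ=-2: eigenvector (0,1,0).
For λ=2: eigenvector (-3,0,-5).
General solution: C_1e^(4t)(1,0,2) + C_2e^(-2t)(0,1,0) + C_3e^(2t)(-3,0,-5).

x(t) = C_1e^(4t) - 3C_3e^(2t), y(t) = C_2e^(-2t), z(t) = 2C_1e^(4t) - 5C_3e^(2t)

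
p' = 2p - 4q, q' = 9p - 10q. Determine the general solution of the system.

Coefficient matrix A = [[2, -4], [9, -10]].
Characteristic polynomial det(A - λI) = λ^2 + 8λ + 16 = 0.
Single eigenvalue λ = -4 with algebraic multiplicity 2.
Eigenvector v = (-2,-3); generalized eigenvector w with (A-λI)w=v is (-1,-1).
General solution: e^(-4t)[K_1·v + K_2·(t·v + w)].

p(t) = -2K_1e^(-4t) - 2K_2te^(-4t) - K_2e^(-4t), q(t) = -3K_1e^(-4t) - 3K_2te^(-4t) - K_2e^(-4t)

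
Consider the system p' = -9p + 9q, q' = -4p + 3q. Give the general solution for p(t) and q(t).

p(t) = -3C_1e^(-3t) - 3C_2te^(-3t) + 2C_2e^(-3t), q(t) = -2C_1e^(-3t) - 2C_2te^(-3t) + C_2e^(-3t)

Coefficient matrix A = [[-9, 9], [-4, 3]].
Characteristic polynomial det(A - λI) = λ^2 + 6λ + 9 = 0.
Single eigenvalue λ = -3 with algebraic multiplicity 2.
Eigenvector v = (-3,-2); generalized eigenvector w with (A-λI)w=v is (2,1).
General solution: e^(-3t)[C_1·v + C_2·(t·v + w)].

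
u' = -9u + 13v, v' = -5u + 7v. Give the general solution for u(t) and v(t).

u(t) = 3K_1e^(-t)sin(t) - 2K_1e^(-t)cos(t) - 2K_2e^(-t)sin(t) - 3K_2e^(-t)cos(t), v(t) = 2K_1e^(-t)sin(t) - K_1e^(-t)cos(t) - K_2e^(-t)sin(t) - 2K_2e^(-t)cos(t)

Coefficient matrix A = [[-9, 13], [-5, 7]].
Characteristic polynomial det(A - λI) = λ^2 + 2λ + 2 = 0.
Eigenvalues λ = -1 ± i (complex conjugate pair).
For λ=-1+i: an eigenvector is (-2,-1) - i(3,2) = (-2 - 3i, -1 - 2i).
A real fundamental pair from Re and Im of e^((-1+i)t)v: X_1 = e^(-t)(cos(t)·(-2,-1) + sin(t)·(3,2)), X_2 = e^(-t)(sin(t)·(-2,-1) - cos(t)·(3,2)).
General solution: K_1X_1 + K_2X_2.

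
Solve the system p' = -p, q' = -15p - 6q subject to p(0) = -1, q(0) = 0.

Coefficient matrix A = [[-1, 0], [-15, -6]].
Characteristic polynomial det(A - λI) = λ^2 + 7λ + 6 = 0.
Eigenvalues λ = -6, -1.
For λ=-6: (A-λI) row 1 is [5, 0], so an eigenvector is (0, -1).
For λ=-1: (A-λI) row 2 is [-15, -5], so an eigenvector is (-1, 3).
General solution: c_1e^(-6t)(0,-1) + c_2e^(-t)(-1,3).
Applying p(0)=-1, q(0)=0 gives c_1=3, c_2=1.

p(t) = -e^(-t), q(t) = 3e^(-t) - 3e^(-6t)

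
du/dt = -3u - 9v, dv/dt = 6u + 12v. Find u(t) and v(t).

Coefficient matrix A = [[-3, -9], [6, 12]].
Characteristic polynomial det(A - λI) = λ^2 - 9λ + 18 = 0.
Eigenvalues λ = 6, 3.
For λ=6: (A-λI) row 1 is [-9, -9], so an eigenvector is (-1, 1).
For λ=3: (A-λI) row 1 is [-6, -9], so an eigenvector is (3, -2).
General solution: C_1e^(6t)(-1,1) + C_2e^(3t)(3,-2).

u(t) = -C_1e^(6t) + 3C_2e^(3t), v(t) = C_1e^(6t) - 2C_2e^(3t)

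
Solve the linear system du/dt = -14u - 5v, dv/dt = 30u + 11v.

Coefficient matrix A = [[-14, -5], [30, 11]].
Characteristic polynomial det(A - λI) = λ^2 + 3λ - 4 = 0.
Eigenvalues λ = 1, -4.
For λ=1: (A-λI) row 1 is [-15, -5], so an eigenvector is (-1, 3).
For λ=-4: (A-λI) row 1 is [-10, -5], so an eigenvector is (-1, 2).
General solution: C_1e^(t)(-1,3) + C_2e^(-4t)(-1,2).

u(t) = -C_1e^(t) - C_2e^(-4t), v(t) = 3C_1e^(t) + 2C_2e^(-4t)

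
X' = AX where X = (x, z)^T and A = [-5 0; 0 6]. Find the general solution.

x(t) = -C_2e^(-5t), z(t) = C_1e^(6t)

Coefficient matrix A = [[-5, 0], [0, 6]].
Characteristic polynomial det(A - λI) = λ^2 - λ - 30 = 0.
Eigenvalues λ = 6, -5.
For λ=6: (A-λI) row 1 is [-11, 0], so an eigenvector is (0, 1).
For λ=-5: (A-λI) row 2 is [0, 11], so an eigenvector is (-1, 0).
General solution: C_1e^(6t)(0,1) + C_2e^(-5t)(-1,0).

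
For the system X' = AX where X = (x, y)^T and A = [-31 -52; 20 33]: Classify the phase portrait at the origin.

A = [[-31,-52],[20,33]]; det(A-λI) = λ^2 - 2λ + 17.
λ = 1 ± 4i: positive real part.

unstable spiral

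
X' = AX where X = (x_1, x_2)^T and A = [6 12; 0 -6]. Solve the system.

Coefficient matrix A = [[6, 12], [0, -6]].
Characteristic polynomial det(A - λI) = λ^2 - 36 = 0.
Eigenvalues λ = 6, -6.
For λ=6: (A-λI) row 1 is [0, 12], so an eigenvector is (1, 0).
For λ=-6: (A-λI) row 1 is [12, 12], so an eigenvector is (-1, 1).
General solution: C_1e^(6t)(1,0) + C_2e^(-6t)(-1,1).

x_1(t) = C_1e^(6t) - C_2e^(-6t), x_2(t) = C_2e^(-6t)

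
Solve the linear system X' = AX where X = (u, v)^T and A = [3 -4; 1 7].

u(t) = 2C_1e^(5t) + 2C_2te^(5t) + 3C_2e^(5t), v(t) = -C_1e^(5t) - C_2te^(5t) - 2C_2e^(5t)

Coefficient matrix A = [[3, -4], [1, 7]].
Characteristic polynomial det(A - λI) = λ^2 - 10λ + 25 = 0.
Single eigenvalue λ = 5 with algebraic multiplicity 2.
Eigenvector v = (2,-1); generalized eigenvector w with (A-λI)w=v is (3,-2).
General solution: e^(5t)[C_1·v + C_2·(t·v + w)].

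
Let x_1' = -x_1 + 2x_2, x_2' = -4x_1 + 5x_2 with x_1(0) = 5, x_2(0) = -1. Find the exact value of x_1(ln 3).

-129

A = [[-1,2],[-4,5]]; eigenvalues λ = 1, 3.
Eigenvectors: (1,1) for λ=1, (1,2) for λ=3.
From the initial condition, c_1 = 11, c_2 = -6.
x_1(ln 3) = (11)(3^1)(1) + (-6)(3^3)(1) = -129.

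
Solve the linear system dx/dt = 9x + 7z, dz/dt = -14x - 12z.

Coefficient matrix A = [[9, 7], [-14, -12]].
Characteristic polynomial det(A - λI) = λ^2 + 3λ - 10 = 0.
Eigenvalues λ = -5, 2.
For λ=-5: (A-λI) row 1 is [14, 7], so an eigenvector is (1, -2).
For λ=2: (A-λI) row 1 is [7, 7], so an eigenvector is (-1, 1).
General solution: C_1e^(-5t)(1,-2) + C_2e^(2t)(-1,1).

x(t) = C_1e^(-5t) - C_2e^(2t), z(t) = -2C_1e^(-5t) + C_2e^(2t)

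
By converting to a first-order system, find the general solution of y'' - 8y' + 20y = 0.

y(t) = K_1e^(4t)cos(2t) + K_2e^(4t)sin(2t)

Let x_1 = y, x_2 = y'. Then x_1' = x_2 and x_2' = -20x_1 + 8x_2.
A = [[0,1],[-20,8]]; det(A-λI) = λ^2 - 8λ + 20.
Eigenvalues λ = 4 ± 2i.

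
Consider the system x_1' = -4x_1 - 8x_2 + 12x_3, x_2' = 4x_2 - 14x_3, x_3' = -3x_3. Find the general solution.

Coefficient matrix A = [[-4, -8, 12], [0, 4, -14], [0, 0, -3]].
det(A - λI) = 0 gives eigenvalues λ = -4, 4, -3.
For λ=-4: eigenvector (1,0,0).
For λ=4: eigenvector (-1,1,0).
For λ=-3: eigenvector (-4,2,1).
General solution: K_1e^(-4t)(1,0,0) + K_2e^(4t)(-1,1,0) + K_3e^(-3t)(-4,2,1).

x_1(t) = K_1e^(-4t) - K_2e^(4t) - 4K_3e^(-3t), x_2(t) = K_2e^(4t) + 2K_3e^(-3t), x_3(t) = K_3e^(-3t)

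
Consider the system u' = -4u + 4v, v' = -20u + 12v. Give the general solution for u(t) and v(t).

Coefficient matrix A = [[-4, 4], [-20, 12]].
Characteristic polynomial det(A - λI) = λ^2 - 8λ + 32 = 0.
Eigenvalues λ = 4 ± 4i (complex conjugate pair).
For λ=4+4i: an eigenvector is (0,1) - i(1,2) = (0 - i, 1 - 2i).
A real fundamental pair from Re and Im of e^((4+4i)t)v: X_1 = e^(4t)(cos(4t)·(0,1) + sin(4t)·(1,2)), X_2 = e^(4t)(sin(4t)·(0,1) - cos(4t)·(1,2)).
General solution: c_1X_1 + c_2X_2.

u(t) = c_1e^(4t)sin(4t) - c_2e^(4t)cos(4t), v(t) = 2c_1e^(4t)sin(4t) + c_1e^(4t)cos(4t) + c_2e^(4t)sin(4t) - 2c_2e^(4t)cos(4t)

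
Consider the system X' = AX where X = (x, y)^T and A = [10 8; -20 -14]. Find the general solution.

Coefficient matrix A = [[10, 8], [-20, -14]].
Characteristic polynomial det(A - λI) = λ^2 + 4λ + 20 = 0.
Eigenvalues λ = -2 ± 4i (complex conjugate pair).
For λ=-2+4i: an eigenvector is (1,-2) - i(-1,1) = (1 + i, -2 - i).
A real fundamental pair from Re and Im of e^((-2+4i)t)v: X_1 = e^(-2t)(cos(4t)·(1,-2) + sin(4t)·(-1,1)), X_2 = e^(-2t)(sin(4t)·(1,-2) - cos(4t)·(-1,1)).
General solution: K_1X_1 + K_2X_2.

x(t) = -K_1e^(-2t)sin(4t) + K_1e^(-2t)cos(4t) + K_2e^(-2t)sin(4t) + K_2e^(-2t)cos(4t), y(t) = K_1e^(-2t)sin(4t) - 2K_1e^(-2t)cos(4t) - 2K_2e^(-2t)sin(4t) - K_2e^(-2t)cos(4t)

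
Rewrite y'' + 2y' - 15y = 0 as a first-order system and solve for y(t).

Let x_1 = y, x_2 = y'. Then x_1' = x_2 and x_2' = 15x_1 - 2x_2.
A = [[0,1],[15,-2]]; det(A-λI) = λ^2 + 2λ - 15.
Eigenvalues λ = 3, -5 with eigenvectors (1,3), (1,-5).

y(t) = C_1e^(3t) + C_2e^(-5t)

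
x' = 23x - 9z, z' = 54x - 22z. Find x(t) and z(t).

x(t) = -C_1e^(5t) - C_2e^(-4t), z(t) = -2C_1e^(5t) - 3C_2e^(-4t)

Coefficient matrix A = [[23, -9], [54, -22]].
Characteristic polynomial det(A - λI) = λ^2 - λ - 20 = 0.
Eigenvalues λ = 5, -4.
For λ=5: (A-λI) row 1 is [18, -9], so an eigenvector is (-1, -2).
For λ=-4: (A-λI) row 1 is [27, -9], so an eigenvector is (-1, -3).
General solution: C_1e^(5t)(-1,-2) + C_2e^(-4t)(-1,-3).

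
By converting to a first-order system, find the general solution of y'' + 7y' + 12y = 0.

Let x_1 = y, x_2 = y'. Then x_1' = x_2 and x_2' = -12x_1 - 7x_2.
A = [[0,1],[-12,-7]]; det(A-λI) = λ^2 + 7λ + 12.
Eigenvalues λ = -3, -4 with eigenvectors (1,-3), (1,-4).

y(t) = C_1e^(-3t) + C_2e^(-4t)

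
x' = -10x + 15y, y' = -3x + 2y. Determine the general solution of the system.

x(t) = -c_1e^(-4t)sin(3t) - 2c_1e^(-4t)cos(3t) - 2c_2e^(-4t)sin(3t) + c_2e^(-4t)cos(3t), y(t) = -c_1e^(-4t)cos(3t) - c_2e^(-4t)sin(3t)

Coefficient matrix A = [[-10, 15], [-3, 2]].
Characteristic polynomial det(A - λI) = λ^2 + 8λ + 25 = 0.
Eigenvalues λ = -4 ± 3i (complex conjugate pair).
For λ=-4+3i: an eigenvector is (-2,-1) - i(-1,0) = (-2 + i, -1).
A real fundamental pair from Re and Im of e^((-4+3i)t)v: X_1 = e^(-4t)(cos(3t)·(-2,-1) + sin(3t)·(-1,0)), X_2 = e^(-4t)(sin(3t)·(-2,-1) - cos(3t)·(-1,0)).
General solution: c_1X_1 + c_2X_2.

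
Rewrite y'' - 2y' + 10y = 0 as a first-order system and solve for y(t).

Let x_1 = y, x_2 = y'. Then x_1' = x_2 and x_2' = -10x_1 + 2x_2.
A = [[0,1],[-10,2]]; det(A-λI) = λ^2 - 2λ + 10.
Eigenvalues λ = 1 ± 3i.

y(t) = K_1e^(t)cos(3t) + K_2e^(t)sin(3t)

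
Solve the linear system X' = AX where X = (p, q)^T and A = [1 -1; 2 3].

Coefficient matrix A = [[1, -1], [2, 3]].
Characteristic polynomial det(A - λI) = λ^2 - 4λ + 5 = 0.
Eigenvalues λ = 2 ± i (complex conjugate pair).
For λ=2+i: an eigenvector is (0,1) - i(-1,1) = (0 + i, 1 - i).
A real fundamental pair from Re and Im of e^((2+i)t)v: X_1 = e^(2t)(cos(t)·(0,1) + sin(t)·(-1,1)), X_2 = e^(2t)(sin(t)·(0,1) - cos(t)·(-1,1)).
General solution: C_1X_1 + C_2X_2.

p(t) = -C_1e^(2t)sin(t) + C_2e^(2t)cos(t), q(t) = C_1e^(2t)sin(t) + C_1e^(2t)cos(t) + C_2e^(2t)sin(t) - C_2e^(2t)cos(t)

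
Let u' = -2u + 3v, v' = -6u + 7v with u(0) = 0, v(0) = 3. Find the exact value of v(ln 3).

477

A = [[-2,3],[-6,7]]; eigenvalues λ = 1, 4.
Eigenvectors: (-1,-1) for λ=1, (1,2) for λ=4.
From the initial condition, c_1 = 3, c_2 = 3.
v(ln 3) = (3)(3^1)(-1) + (3)(3^4)(2) = 477.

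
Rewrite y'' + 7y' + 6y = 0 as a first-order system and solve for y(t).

Let x_1 = y, x_2 = y'. Then x_1' = x_2 and x_2' = -6x_1 - 7x_2.
A = [[0,1],[-6,-7]]; det(A-λI) = λ^2 + 7λ + 6.
Eigenvalues λ = -1, -6 with eigenvectors (1,-1), (1,-6).

y(t) = K_1e^(-t) + K_2e^(-6t)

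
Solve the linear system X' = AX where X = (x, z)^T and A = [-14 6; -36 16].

x(t) = -c_1e^(-2t) + c_2e^(4t), z(t) = -2c_1e^(-2t) + 3c_2e^(4t)

Coefficient matrix A = [[-14, 6], [-36, 16]].
Characteristic polynomial det(A - λI) = λ^2 - 2λ - 8 = 0.
Eigenvalues λ = -2, 4.
For λ=-2: (A-λI) row 1 is [-12, 6], so an eigenvector is (-1, -2).
For λ=4: (A-λI) row 1 is [-18, 6], so an eigenvector is (1, 3).
General solution: c_1e^(-2t)(-1,-2) + c_2e^(4t)(1,3).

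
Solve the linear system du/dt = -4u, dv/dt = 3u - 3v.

u(t) = c_1e^(-4t), v(t) = -3c_1e^(-4t) - c_2e^(-3t)

Coefficient matrix A = [[-4, 0], [3, -3]].
Characteristic polynomial det(A - λI) = λ^2 + 7λ + 12 = 0.
Eigenvalues λ = -4, -3.
For λ=-4: (A-λI) row 2 is [3, 1], so an eigenvector is (1, -3).
For λ=-3: (A-λI) row 1 is [-1, 0], so an eigenvector is (0, -1).
General solution: c_1e^(-4t)(1,-3) + c_2e^(-3t)(0,-1).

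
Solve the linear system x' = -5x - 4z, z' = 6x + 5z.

x(t) = c_1e^(-t) - 2c_2e^(t), z(t) = -c_1e^(-t) + 3c_2e^(t)

Coefficient matrix A = [[-5, -4], [6, 5]].
Characteristic polynomial det(A - λI) = λ^2 - 1 = 0.
Eigenvalues λ = -1, 1.
For λ=-1: (A-λI) row 1 is [-4, -4], so an eigenvector is (1, -1).
For λ=1: (A-λI) row 1 is [-6, -4], so an eigenvector is (-2, 3).
General solution: c_1e^(-t)(1,-1) + c_2e^(t)(-2,3).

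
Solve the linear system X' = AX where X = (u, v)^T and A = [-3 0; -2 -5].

Coefficient matrix A = [[-3, 0], [-2, -5]].
Characteristic polynomial det(A - λI) = λ^2 + 8λ + 15 = 0.
Eigenvalues λ = -3, -5.
For λ=-3: (A-λI) row 2 is [-2, -2], so an eigenvector is (1, -1).
For λ=-5: (A-λI) row 1 is [2, 0], so an eigenvector is (0, 1).
General solution: K_1e^(-3t)(1,-1) + K_2e^(-5t)(0,1).

u(t) = K_1e^(-3t), v(t) = -K_1e^(-3t) + K_2e^(-5t)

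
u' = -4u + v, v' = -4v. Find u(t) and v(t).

Coefficient matrix A = [[-4, 1], [0, -4]].
Characteristic polynomial det(A - λI) = λ^2 + 8λ + 16 = 0.
Single eigenvalue λ = -4 with algebraic multiplicity 2.
Eigenvector v = (-1,0); generalized eigenvector w with (A-λI)w=v is (-3,-1).
General solution: e^(-4t)[K_1·v + K_2·(t·v + w)].

u(t) = -K_1e^(-4t) - K_2te^(-4t) - 3K_2e^(-4t), v(t) = -K_2e^(-4t)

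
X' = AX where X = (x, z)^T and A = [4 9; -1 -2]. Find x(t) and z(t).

x(t) = 3K_1e^(t) + 3K_2te^(t) - 2K_2e^(t), z(t) = -K_1e^(t) - K_2te^(t) + K_2e^(t)

Coefficient matrix A = [[4, 9], [-1, -2]].
Characteristic polynomial det(A - λI) = λ^2 - 2λ + 1 = 0.
Single eigenvalue λ = 1 with algebraic multiplicity 2.
Eigenvector v = (3,-1); generalized eigenvector w with (A-λI)w=v is (-2,1).
General solution: e^(t)[K_1·v + K_2·(t·v + w)].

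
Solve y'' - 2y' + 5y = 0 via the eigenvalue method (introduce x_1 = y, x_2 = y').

Let x_1 = y, x_2 = y'. Then x_1' = x_2 and x_2' = -5x_1 + 2x_2.
A = [[0,1],[-5,2]]; det(A-λI) = λ^2 - 2λ + 5.
Eigenvalues λ = 1 ± 2i.

y(t) = c_1e^(t)cos(2t) + c_2e^(t)sin(2t)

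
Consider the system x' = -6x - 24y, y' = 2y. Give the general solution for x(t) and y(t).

x(t) = 3c_1e^(2t) - c_2e^(-6t), y(t) = -c_1e^(2t)

Coefficient matrix A = [[-6, -24], [0, 2]].
Characteristic polynomial det(A - λI) = λ^2 + 4λ - 12 = 0.
Eigenvalues λ = 2, -6.
For λ=2: (A-λI) row 1 is [-8, -24], so an eigenvector is (3, -1).
For λ=-6: (A-λI) row 1 is [0, -24], so an eigenvector is (-1, 0).
General solution: c_1e^(2t)(3,-1) + c_2e^(-6t)(-1,0).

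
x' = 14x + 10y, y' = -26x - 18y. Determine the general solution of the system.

Coefficient matrix A = [[14, 10], [-26, -18]].
Characteristic polynomial det(A - λI) = λ^2 + 4λ + 8 = 0.
Eigenvalues λ = -2 ± 2i (complex conjugate pair).
For λ=-2+2i: an eigenvector is (1,-2) - i(-2,3) = (1 + 2i, -2 - 3i).
A real fundamental pair from Re and Im of e^((-2+2i)t)v: X_1 = e^(-2t)(cos(2t)·(1,-2) + sin(2t)·(-2,3)), X_2 = e^(-2t)(sin(2t)·(1,-2) - cos(2t)·(-2,3)).
General solution: C_1X_1 + C_2X_2.

x(t) = -2C_1e^(-2t)sin(2t) + C_1e^(-2t)cos(2t) + C_2e^(-2t)sin(2t) + 2C_2e^(-2t)cos(2t), y(t) = 3C_1e^(-2t)sin(2t) - 2C_1e^(-2t)cos(2t) - 2C_2e^(-2t)sin(2t) - 3C_2e^(-2t)cos(2t)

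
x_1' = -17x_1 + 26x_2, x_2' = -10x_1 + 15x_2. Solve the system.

Coefficient matrix A = [[-17, 26], [-10, 15]].
Characteristic polynomial det(A - λI) = λ^2 + 2λ + 5 = 0.
Eigenvalues λ = -1 ± 2i (complex conjugate pair).
For λ=-1+2i: an eigenvector is (3,2) - i(2,1) = (3 - 2i, 2 - i).
A real fundamental pair from Re and Im of e^((-1+2i)t)v: X_1 = e^(-t)(cos(2t)·(3,2) + sin(2t)·(2,1)), X_2 = e^(-t)(sin(2t)·(3,2) - cos(2t)·(2,1)).
General solution: c_1X_1 + c_2X_2.

x_1(t) = 2c_1e^(-t)sin(2t) + 3c_1e^(-t)cos(2t) + 3c_2e^(-t)sin(2t) - 2c_2e^(-t)cos(2t), x_2(t) = c_1e^(-t)sin(2t) + 2c_1e^(-t)cos(2t) + 2c_2e^(-t)sin(2t) - c_2e^(-t)cos(2t)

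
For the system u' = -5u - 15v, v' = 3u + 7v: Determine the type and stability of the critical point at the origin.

A = [[-5,-15],[3,7]]; det(A-λI) = λ^2 - 2λ + 10.
λ = 1 ± 3i: positive real part.

unstable spiral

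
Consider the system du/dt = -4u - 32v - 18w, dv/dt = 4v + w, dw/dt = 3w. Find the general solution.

u(t) = K_1e^(-4t) - 4K_2e^(4t) + 2K_3e^(3t), v(t) = K_2e^(4t) - K_3e^(3t), w(t) = K_3e^(3t)

Coefficient matrix A = [[-4, -32, -18], [0, 4, 1], [0, 0, 3]].
det(A - λI) = 0 gives eigenvalues λ = -4, 4, 3.
For λ=-4: eigenvector (1,0,0).
For λ=4: eigenvector (-4,1,0).
For λ=3: eigenvector (2,-1,1).
General solution: K_1e^(-4t)(1,0,0) + K_2e^(4t)(-4,1,0) + K_3e^(3t)(2,-1,1).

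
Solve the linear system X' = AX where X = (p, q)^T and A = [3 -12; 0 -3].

p(t) = -2c_1e^(-3t) + c_2e^(3t), q(t) = -c_1e^(-3t)

Coefficient matrix A = [[3, -12], [0, -3]].
Characteristic polynomial det(A - λI) = λ^2 - 9 = 0.
Eigenvalues λ = -3, 3.
For λ=-3: (A-λI) row 1 is [6, -12], so an eigenvector is (-2, -1).
For λ=3: (A-λI) row 1 is [0, -12], so an eigenvector is (1, 0).
General solution: c_1e^(-3t)(-2,-1) + c_2e^(3t)(1,0).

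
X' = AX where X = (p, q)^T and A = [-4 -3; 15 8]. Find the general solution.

p(t) = -K_1e^(2t)sin(3t) + K_2e^(2t)cos(3t), q(t) = 2K_1e^(2t)sin(3t) + K_1e^(2t)cos(3t) + K_2e^(2t)sin(3t) - 2K_2e^(2t)cos(3t)

Coefficient matrix A = [[-4, -3], [15, 8]].
Characteristic polynomial det(A - λI) = λ^2 - 4λ + 13 = 0.
Eigenvalues λ = 2 ± 3i (complex conjugate pair).
For λ=2+3i: an eigenvector is (0,1) - i(-1,2) = (0 + i, 1 - 2i).
A real fundamental pair from Re and Im of e^((2+3i)t)v: X_1 = e^(2t)(cos(3t)·(0,1) + sin(3t)·(-1,2)), X_2 = e^(2t)(sin(3t)·(0,1) - cos(3t)·(-1,2)).
General solution: K_1X_1 + K_2X_2.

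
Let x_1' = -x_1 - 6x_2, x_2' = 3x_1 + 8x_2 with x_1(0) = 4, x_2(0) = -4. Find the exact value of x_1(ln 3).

A = [[-1,-6],[3,8]]; eigenvalues λ = 2, 5.
Eigenvectors: (2,-1) for λ=2, (1,-1) for λ=5.
From the initial condition, c_1 = 0, c_2 = 4.
x_1(ln 3) = (0)(3^2)(2) + (4)(3^5)(1) = 972.

972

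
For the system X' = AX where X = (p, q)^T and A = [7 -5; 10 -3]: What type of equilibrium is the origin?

A = [[7,-5],[10,-3]]; det(A-λI) = λ^2 - 4λ + 29.
λ = 2 ± 5i: positive real part.

unstable spiral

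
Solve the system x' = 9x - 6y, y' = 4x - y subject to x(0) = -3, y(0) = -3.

Coefficient matrix A = [[9, -6], [4, -1]].
Characteristic polynomial det(A - λI) = λ^2 - 8λ + 15 = 0.
Eigenvalues λ = 3, 5.
For λ=3: (A-λI) row 1 is [6, -6], so an eigenvector is (1, 1).
For λ=5: (A-λI) row 1 is [4, -6], so an eigenvector is (3, 2).
General solution: c_1e^(3t)(1,1) + c_2e^(5t)(3,2).
Applying x(0)=-3, y(0)=-3 gives c_1=-3, c_2=0.

x(t) = -3e^(3t), y(t) = -3e^(3t)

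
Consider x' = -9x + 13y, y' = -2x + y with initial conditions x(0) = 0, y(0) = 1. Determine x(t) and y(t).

x(t) = 13e^(-4t)sin(t), y(t) = 5e^(-4t)sin(t) + e^(-4t)cos(t)

Coefficient matrix A = [[-9, 13], [-2, 1]].
Characteristic polynomial det(A - λI) = λ^2 + 8λ + 17 = 0.
Eigenvalues λ = -4 ± i (complex conjugate pair).
For λ=-4+i: an eigenvector is (-3,-1) - i(2,1) = (-3 - 2i, -1 - i).
A real fundamental pair from Re and Im of e^((-4+i)t)v: X_1 = e^(-4t)(cos(t)·(-3,-1) + sin(t)·(2,1)), X_2 = e^(-4t)(sin(t)·(-3,-1) - cos(t)·(2,1)).
General solution: C_1X_1 + C_2X_2.
Applying x(0)=0, y(0)=1 gives C_1=2, C_2=-3.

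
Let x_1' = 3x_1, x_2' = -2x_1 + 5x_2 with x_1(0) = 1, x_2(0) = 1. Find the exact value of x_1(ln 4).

A = [[3,0],[-2,5]]; eigenvalues λ = 5, 3.
Eigenvectors: (0,-1) for λ=5, (1,1) for λ=3.
From the initial condition, c_1 = 0, c_2 = 1.
x_1(ln 4) = (0)(4^5)(0) + (1)(4^3)(1) = 64.

64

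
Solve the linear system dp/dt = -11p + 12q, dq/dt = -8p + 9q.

p(t) = 3C_1e^(-3t) + C_2e^(t), q(t) = 2C_1e^(-3t) + C_2e^(t)

Coefficient matrix A = [[-11, 12], [-8, 9]].
Characteristic polynomial det(A - λI) = λ^2 + 2λ - 3 = 0.
Eigenvalues λ = -3, 1.
For λ=-3: (A-λI) row 1 is [-8, 12], so an eigenvector is (3, 2).
For λ=1: (A-λI) row 1 is [-12, 12], so an eigenvector is (1, 1).
General solution: C_1e^(-3t)(3,2) + C_2e^(t)(1,1).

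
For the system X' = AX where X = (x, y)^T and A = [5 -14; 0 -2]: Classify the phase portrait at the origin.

saddle

A = [[5,-14],[0,-2]]; det(A-λI) = λ^2 - 3λ - 10.
λ = 5, -2: opposite signs.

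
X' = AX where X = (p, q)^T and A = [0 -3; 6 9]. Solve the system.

p(t) = -c_1e^(6t) - c_2e^(3t), q(t) = 2c_1e^(6t) + c_2e^(3t)

Coefficient matrix A = [[0, -3], [6, 9]].
Characteristic polynomial det(A - λI) = λ^2 - 9λ + 18 = 0.
Eigenvalues λ = 6, 3.
For λ=6: (A-λI) row 1 is [-6, -3], so an eigenvector is (-1, 2).
For λ=3: (A-λI) row 1 is [-3, -3], so an eigenvector is (-1, 1).
General solution: c_1e^(6t)(-1,2) + c_2e^(3t)(-1,1).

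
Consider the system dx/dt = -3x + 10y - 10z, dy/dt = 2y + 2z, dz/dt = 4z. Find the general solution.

Coefficient matrix A = [[-3, 10, -10], [0, 2, 2], [0, 0, 4]].
det(A - λI) = 0 gives eigenvalues λ = -3, 2, 4.
For λ=-3: eigenvector (1,0,0).
For λ=2: eigenvector (2,1,0).
For λ=4: eigenvector (0,1,1).
General solution: K_1e^(-3t)(1,0,0) + K_2e^(2t)(2,1,0) + K_3e^(4t)(0,1,1).

x(t) = K_1e^(-3t) + 2K_2e^(2t), y(t) = K_2e^(2t) + K_3e^(4t), z(t) = K_3e^(4t)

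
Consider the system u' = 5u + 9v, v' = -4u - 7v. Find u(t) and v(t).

Coefficient matrix A = [[5, 9], [-4, -7]].
Characteristic polynomial det(A - λI) = λ^2 + 2λ + 1 = 0.
Single eigenvalue λ = -1 with algebraic multiplicity 2.
Eigenvector v = (-3,2); generalized eigenvector w with (A-λI)w=v is (-2,1).
General solution: e^(-t)[c_1·v + c_2·(t·v + w)].

u(t) = -3c_1e^(-t) - 3c_2te^(-t) - 2c_2e^(-t), v(t) = 2c_1e^(-t) + 2c_2te^(-t) + c_2e^(-t)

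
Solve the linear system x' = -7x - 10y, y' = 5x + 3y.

x(t) = C_1e^(-2t)sin(5t) - C_1e^(-2t)cos(5t) - C_2e^(-2t)sin(5t) - C_2e^(-2t)cos(5t), y(t) = -C_1e^(-2t)sin(5t) + C_2e^(-2t)cos(5t)

Coefficient matrix A = [[-7, -10], [5, 3]].
Characteristic polynomial det(A - λI) = λ^2 + 4λ + 29 = 0.
Eigenvalues λ = -2 ± 5i (complex conjugate pair).
For λ=-2+5i: an eigenvector is (-1,0) - i(1,-1) = (-1 - i, 0 + i).
A real fundamental pair from Re and Im of e^((-2+5i)t)v: X_1 = e^(-2t)(cos(5t)·(-1,0) + sin(5t)·(1,-1)), X_2 = e^(-2t)(sin(5t)·(-1,0) - cos(5t)·(1,-1)).
General solution: C_1X_1 + C_2X_2.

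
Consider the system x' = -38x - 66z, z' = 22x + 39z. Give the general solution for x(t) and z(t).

x(t) = -3C_1e^(6t) + 2C_2e^(-5t), z(t) = 2C_1e^(6t) - C_2e^(-5t)

Coefficient matrix A = [[-38, -66], [22, 39]].
Characteristic polynomial det(A - λI) = λ^2 - λ - 30 = 0.
Eigenvalues λ = 6, -5.
For λ=6: (A-λI) row 1 is [-44, -66], so an eigenvector is (-3, 2).
For λ=-5: (A-λI) row 1 is [-33, -66], so an eigenvector is (2, -1).
General solution: C_1e^(6t)(-3,2) + C_2e^(-5t)(2,-1).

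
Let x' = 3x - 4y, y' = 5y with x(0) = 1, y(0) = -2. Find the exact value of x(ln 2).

104

A = [[3,-4],[0,5]]; eigenvalues λ = 3, 5.
Eigenvectors: (-1,0) for λ=3, (-2,1) for λ=5.
From the initial condition, c_1 = 3, c_2 = -2.
x(ln 2) = (3)(2^3)(-1) + (-2)(2^5)(-2) = 104.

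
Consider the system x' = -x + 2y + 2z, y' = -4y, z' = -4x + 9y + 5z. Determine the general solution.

x(t) = C_1e^(t) + C_2e^(3t), y(t) = C_3e^(-4t), z(t) = C_1e^(t) + 2C_2e^(3t) - C_3e^(-4t)

Coefficient matrix A = [[-1, 2, 2], [0, -4, 0], [-4, 9, 5]].
det(A - λI) = 0 gives eigenvalues λ = 1, 3, -4.
For λ=1: eigenvector (1,0,1).
For λ=3: eigenvector (1,0,2).
For λ=-4: eigenvector (0,1,-1).
General solution: C_1e^(t)(1,0,1) + C_2e^(3t)(1,0,2) + C_3e^(-4t)(0,1,-1).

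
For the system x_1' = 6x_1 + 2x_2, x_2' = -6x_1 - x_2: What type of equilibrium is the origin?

unstable node

A = [[6,2],[-6,-1]]; det(A-λI) = λ^2 - 5λ + 6.
λ = 2, 3: both positive.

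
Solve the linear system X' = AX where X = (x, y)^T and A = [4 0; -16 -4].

Coefficient matrix A = [[4, 0], [-16, -4]].
Characteristic polynomial det(A - λI) = λ^2 - 16 = 0.
Eigenvalues λ = -4, 4.
For λ=-4: (A-λI) row 1 is [8, 0], so an eigenvector is (0, -1).
For λ=4: (A-λI) row 2 is [-16, -8], so an eigenvector is (-1, 2).
General solution: K_1e^(-4t)(0,-1) + K_2e^(4t)(-1,2).

x(t) = -K_2e^(4t), y(t) = -K_1e^(-4t) + 2K_2e^(4t)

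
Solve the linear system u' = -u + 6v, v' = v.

u(t) = -3c_1e^(t) - c_2e^(-t), v(t) = -c_1e^(t)

Coefficient matrix A = [[-1, 6], [0, 1]].
Characteristic polynomial det(A - λI) = λ^2 - 1 = 0.
Eigenvalues λ = 1, -1.
For λ=1: (A-λI) row 1 is [-2, 6], so an eigenvector is (-3, -1).
For λ=-1: (A-λI) row 1 is [0, 6], so an eigenvector is (-1, 0).
General solution: c_1e^(t)(-3,-1) + c_2e^(-t)(-1,0).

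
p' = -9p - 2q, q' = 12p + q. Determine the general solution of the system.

p(t) = c_1e^(-5t) - c_2e^(-3t), q(t) = -2c_1e^(-5t) + 3c_2e^(-3t)

Coefficient matrix A = [[-9, -2], [12, 1]].
Characteristic polynomial det(A - λI) = λ^2 + 8λ + 15 = 0.
Eigenvalues λ = -5, -3.
For λ=-5: (A-λI) row 1 is [-4, -2], so an eigenvector is (1, -2).
For λ=-3: (A-λI) row 1 is [-6, -2], so an eigenvector is (-1, 3).
General solution: c_1e^(-5t)(1,-2) + c_2e^(-3t)(-1,3).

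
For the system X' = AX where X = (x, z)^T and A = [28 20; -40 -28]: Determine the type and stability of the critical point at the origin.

center

A = [[28,20],[-40,-28]]; det(A-λI) = λ^2 + 16.
λ = 0 ± 4i: zero real part.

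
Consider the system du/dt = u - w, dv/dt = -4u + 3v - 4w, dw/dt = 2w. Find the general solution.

u(t) = C_1e^(t) - C_3e^(2t), v(t) = 2C_1e^(t) + C_2e^(3t), w(t) = C_3e^(2t)

Coefficient matrix A = [[1, 0, -1], [-4, 3, -4], [0, 0, 2]].
det(A - λI) = 0 gives eigenvalues λ = 1, 3, 2.
For λ=1: eigenvector (1,2,0).
For λ=3: eigenvector (0,1,0).
For λ=2: eigenvector (-1,0,1).
General solution: C_1e^(t)(1,2,0) + C_2e^(3t)(0,1,0) + C_3e^(2t)(-1,0,1).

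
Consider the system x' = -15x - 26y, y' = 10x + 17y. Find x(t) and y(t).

Coefficient matrix A = [[-15, -26], [10, 17]].
Characteristic polynomial det(A - λI) = λ^2 - 2λ + 5 = 0.
Eigenvalues λ = 1 ± 2i (complex conjugate pair).
For λ=1+2i: an eigenvector is (2,-1) - i(-3,2) = (2 + 3i, -1 - 2i).
A real fundamental pair from Re and Im of e^((1+2i)t)v: X_1 = e^(t)(cos(2t)·(2,-1) + sin(2t)·(-3,2)), X_2 = e^(t)(sin(2t)·(2,-1) - cos(2t)·(-3,2)).
General solution: C_1X_1 + C_2X_2.

x(t) = -3C_1e^(t)sin(2t) + 2C_1e^(t)cos(2t) + 2C_2e^(t)sin(2t) + 3C_2e^(t)cos(2t), y(t) = 2C_1e^(t)sin(2t) - C_1e^(t)cos(2t) - C_2e^(t)sin(2t) - 2C_2e^(t)cos(2t)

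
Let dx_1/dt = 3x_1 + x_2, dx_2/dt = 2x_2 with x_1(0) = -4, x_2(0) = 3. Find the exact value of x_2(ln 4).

48

A = [[3,1],[0,2]]; eigenvalues λ = 3, 2.
Eigenvectors: (1,0) for λ=3, (-1,1) for λ=2.
From the initial condition, c_1 = -1, c_2 = 3.
x_2(ln 4) = (-1)(4^3)(0) + (3)(4^2)(1) = 48.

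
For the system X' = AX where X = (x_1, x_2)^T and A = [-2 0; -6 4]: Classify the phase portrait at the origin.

saddle

A = [[-2,0],[-6,4]]; det(A-λI) = λ^2 - 2λ - 8.
λ = 4, -2: opposite signs.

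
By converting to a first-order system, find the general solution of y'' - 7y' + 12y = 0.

y(t) = C_1e^(4t) + C_2e^(3t)

Let x_1 = y, x_2 = y'. Then x_1' = x_2 and x_2' = -12x_1 + 7x_2.
A = [[0,1],[-12,7]]; det(A-λI) = λ^2 - 7λ + 12.
Eigenvalues λ = 4, 3 with eigenvectors (1,4), (1,3).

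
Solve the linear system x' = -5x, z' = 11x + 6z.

x(t) = -C_2e^(-5t), z(t) = C_1e^(6t) + C_2e^(-5t)

Coefficient matrix A = [[-5, 0], [11, 6]].
Characteristic polynomial det(A - λI) = λ^2 - λ - 30 = 0.
Eigenvalues λ = 6, -5.
For λ=6: (A-λI) row 1 is [-11, 0], so an eigenvector is (0, 1).
For λ=-5: (A-λI) row 2 is [11, 11], so an eigenvector is (-1, 1).
General solution: C_1e^(6t)(0,1) + C_2e^(-5t)(-1,1).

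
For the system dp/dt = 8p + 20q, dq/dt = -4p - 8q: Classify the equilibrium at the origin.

center

A = [[8,20],[-4,-8]]; det(A-λI) = λ^2 + 16.
λ = 0 ± 4i: zero real part.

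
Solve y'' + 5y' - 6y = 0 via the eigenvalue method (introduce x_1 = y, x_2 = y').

Let x_1 = y, x_2 = y'. Then x_1' = x_2 and x_2' = 6x_1 - 5x_2.
A = [[0,1],[6,-5]]; det(A-λI) = λ^2 + 5λ - 6.
Eigenvalues λ = -6, 1 with eigenvectors (1,-6), (1,1).

y(t) = K_1e^(-6t) + K_2e^(t)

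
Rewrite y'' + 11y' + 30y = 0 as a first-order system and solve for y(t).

y(t) = c_1e^(-6t) + c_2e^(-5t)

Let x_1 = y, x_2 = y'. Then x_1' = x_2 and x_2' = -30x_1 - 11x_2.
A = [[0,1],[-30,-11]]; det(A-λI) = λ^2 + 11λ + 30.
Eigenvalues λ = -6, -5 with eigenvectors (1,-6), (1,-5).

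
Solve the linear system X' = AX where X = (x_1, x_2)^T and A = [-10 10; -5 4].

x_1(t) = 3C_1e^(-3t)sin(t) + C_1e^(-3t)cos(t) + C_2e^(-3t)sin(t) - 3C_2e^(-3t)cos(t), x_2(t) = 2C_1e^(-3t)sin(t) + C_1e^(-3t)cos(t) + C_2e^(-3t)sin(t) - 2C_2e^(-3t)cos(t)

Coefficient matrix A = [[-10, 10], [-5, 4]].
Characteristic polynomial det(A - λI) = λ^2 + 6λ + 10 = 0.
Eigenvalues λ = -3 ± i (complex conjugate pair).
For λ=-3+i: an eigenvector is (1,1) - i(3,2) = (1 - 3i, 1 - 2i).
A real fundamental pair from Re and Im of e^((-3+i)t)v: X_1 = e^(-3t)(cos(t)·(1,1) + sin(t)·(3,2)), X_2 = e^(-3t)(sin(t)·(1,1) - cos(t)·(3,2)).
General solution: C_1X_1 + C_2X_2.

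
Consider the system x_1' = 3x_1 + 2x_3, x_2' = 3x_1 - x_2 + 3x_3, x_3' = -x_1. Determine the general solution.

x_1(t) = -C_1e^(t) + 2C_3e^(2t), x_2(t) = C_2e^(-t) + C_3e^(2t), x_3(t) = C_1e^(t) - C_3e^(2t)

Coefficient matrix A = [[3, 0, 2], [3, -1, 3], [-1, 0, 0]].
det(A - λI) = 0 gives eigenvalues λ = 1, -1, 2.
For λ=1: eigenvector (-1,0,1).
For λ=-1: eigenvector (0,1,0).
For λ=2: eigenvector (2,1,-1).
General solution: C_1e^(t)(-1,0,1) + C_2e^(-t)(0,1,0) + C_3e^(2t)(2,1,-1).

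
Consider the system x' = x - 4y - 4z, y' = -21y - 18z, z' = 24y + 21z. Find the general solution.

x(t) = -2C_1e^(3t) + C_3e^(t), y(t) = -3C_1e^(3t) + C_2e^(-3t), z(t) = 4C_1e^(3t) - C_2e^(-3t)

Coefficient matrix A = [[1, -4, -4], [0, -21, -18], [0, 24, 21]].
det(A - λI) = 0 gives eigenvalues λ = 3, -3, 1.
For λ=3: eigenvector (-2,-3,4).
For λ=-3: eigenvector (0,1,-1).
For λ=1: eigenvector (1,0,0).
General solution: C_1e^(3t)(-2,-3,4) + C_2e^(-3t)(0,1,-1) + C_3e^(t)(1,0,0).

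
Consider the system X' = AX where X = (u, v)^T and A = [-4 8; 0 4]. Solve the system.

u(t) = c_1e^(4t) - c_2e^(-4t), v(t) = c_1e^(4t)

Coefficient matrix A = [[-4, 8], [0, 4]].
Characteristic polynomial det(A - λI) = λ^2 - 16 = 0.
Eigenvalues λ = 4, -4.
For λ=4: (A-λI) row 1 is [-8, 8], so an eigenvector is (1, 1).
For λ=-4: (A-λI) row 1 is [0, 8], so an eigenvector is (-1, 0).
General solution: c_1e^(4t)(1,1) + c_2e^(-4t)(-1,0).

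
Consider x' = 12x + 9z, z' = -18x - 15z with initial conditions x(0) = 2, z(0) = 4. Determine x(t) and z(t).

Coefficient matrix A = [[12, 9], [-18, -15]].
Characteristic polynomial det(A - λI) = λ^2 + 3λ - 18 = 0.
Eigenvalues λ = 3, -6.
For λ=3: (A-λI) row 1 is [9, 9], so an eigenvector is (-1, 1).
For λ=-6: (A-λI) row 1 is [18, 9], so an eigenvector is (1, -2).
General solution: K_1e^(3t)(-1,1) + K_2e^(-6t)(1,-2).
Applying x(0)=2, z(0)=4 gives K_1=-8, K_2=-6.

x(t) = 8e^(3t) - 6e^(-6t), z(t) = -8e^(3t) + 12e^(-6t)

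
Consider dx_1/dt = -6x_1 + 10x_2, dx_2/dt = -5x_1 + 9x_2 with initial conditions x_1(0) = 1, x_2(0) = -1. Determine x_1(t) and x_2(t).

x_1(t) = -3e^(4t) + 4e^(-t), x_2(t) = -3e^(4t) + 2e^(-t)

Coefficient matrix A = [[-6, 10], [-5, 9]].
Characteristic polynomial det(A - λI) = λ^2 - 3λ - 4 = 0.
Eigenvalues λ = -1, 4.
For λ=-1: (A-λI) row 1 is [-5, 10], so an eigenvector is (2, 1).
For λ=4: (A-λI) row 1 is [-10, 10], so an eigenvector is (1, 1).
General solution: C_1e^(-t)(2,1) + C_2e^(4t)(1,1).
Applying x_1(0)=1, x_2(0)=-1 gives C_1=2, C_2=-3.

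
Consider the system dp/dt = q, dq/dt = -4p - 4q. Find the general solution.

Coefficient matrix A = [[0, 1], [-4, -4]].
Characteristic polynomial det(A - λI) = λ^2 + 4λ + 4 = 0.
Single eigenvalue λ = -2 with algebraic multiplicity 2.
Eigenvector v = (1,-2); generalized eigenvector w with (A-λI)w=v is (0,1).
General solution: e^(-2t)[K_1·v + K_2·(t·v + w)].

p(t) = K_1e^(-2t) + K_2te^(-2t), q(t) = -2K_1e^(-2t) - 2K_2te^(-2t) + K_2e^(-2t)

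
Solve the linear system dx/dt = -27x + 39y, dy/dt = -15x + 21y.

Coefficient matrix A = [[-27, 39], [-15, 21]].
Characteristic polynomial det(A - λI) = λ^2 + 6λ + 18 = 0.
Eigenvalues λ = -3 ± 3i (complex conjugate pair).
For λ=-3+3i: an eigenvector is (3,2) - i(2,1) = (3 - 2i, 2 - i).
A real fundamental pair from Re and Im of e^((-3+3i)t)v: X_1 = e^(-3t)(cos(3t)·(3,2) + sin(3t)·(2,1)), X_2 = e^(-3t)(sin(3t)·(3,2) - cos(3t)·(2,1)).
General solution: c_1X_1 + c_2X_2.

x(t) = 2c_1e^(-3t)sin(3t) + 3c_1e^(-3t)cos(3t) + 3c_2e^(-3t)sin(3t) - 2c_2e^(-3t)cos(3t), y(t) = c_1e^(-3t)sin(3t) + 2c_1e^(-3t)cos(3t) + 2c_2e^(-3t)sin(3t) - c_2e^(-3t)cos(3t)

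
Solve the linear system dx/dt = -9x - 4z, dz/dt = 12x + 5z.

Coefficient matrix A = [[-9, -4], [12, 5]].
Characteristic polynomial det(A - λI) = λ^2 + 4λ + 3 = 0.
Eigenvalues λ = -3, -1.
For λ=-3: (A-λI) row 1 is [-6, -4], so an eigenvector is (2, -3).
For λ=-1: (A-λI) row 1 is [-8, -4], so an eigenvector is (-1, 2).
General solution: C_1e^(-3t)(2,-3) + C_2e^(-t)(-1,2).

x(t) = 2C_1e^(-3t) - C_2e^(-t), z(t) = -3C_1e^(-3t) + 2C_2e^(-t)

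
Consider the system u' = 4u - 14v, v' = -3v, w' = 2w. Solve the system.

Coefficient matrix A = [[4, -14, 0], [0, -3, 0], [0, 0, 2]].
det(A - λI) = 0 gives eigenvalues λ = 4, -3, 2.
For λ=4: eigenvector (1,0,0).
For λ=-3: eigenvector (2,1,0).
For λ=2: eigenvector (0,0,1).
General solution: C_1e^(4t)(1,0,0) + C_2e^(-3t)(2,1,0) + C_3e^(2t)(0,0,1).

u(t) = C_1e^(4t) + 2C_2e^(-3t), v(t) = C_2e^(-3t), w(t) = C_3e^(2t)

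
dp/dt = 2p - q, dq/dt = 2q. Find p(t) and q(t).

Coefficient matrix A = [[2, -1], [0, 2]].
Characteristic polynomial det(A - λI) = λ^2 - 4λ + 4 = 0.
Single eigenvalue λ = 2 with algebraic multiplicity 2.
Eigenvector v = (-1,0); generalized eigenvector w with (A-λI)w=v is (2,1).
General solution: e^(2t)[c_1·v + c_2·(t·v + w)].

p(t) = -c_1e^(2t) - c_2te^(2t) + 2c_2e^(2t), q(t) = c_2e^(2t)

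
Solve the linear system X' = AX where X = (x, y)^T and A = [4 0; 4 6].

Coefficient matrix A = [[4, 0], [4, 6]].
Characteristic polynomial det(A - λI) = λ^2 - 10λ + 24 = 0.
Eigenvalues λ = 6, 4.
For λ=6: (A-λI) row 1 is [-2, 0], so an eigenvector is (0, 1).
For λ=4: (A-λI) row 2 is [4, 2], so an eigenvector is (1, -2).
General solution: c_1e^(6t)(0,1) + c_2e^(4t)(1,-2).

x(t) = c_2e^(4t), y(t) = c_1e^(6t) - 2c_2e^(4t)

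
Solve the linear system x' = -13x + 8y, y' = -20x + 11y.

x(t) = -c_1e^(-t)sin(4t) + c_1e^(-t)cos(4t) + c_2e^(-t)sin(4t) + c_2e^(-t)cos(4t), y(t) = -2c_1e^(-t)sin(4t) + c_1e^(-t)cos(4t) + c_2e^(-t)sin(4t) + 2c_2e^(-t)cos(4t)

Coefficient matrix A = [[-13, 8], [-20, 11]].
Characteristic polynomial det(A - λI) = λ^2 + 2λ + 17 = 0.
Eigenvalues λ = -1 ± 4i (complex conjugate pair).
For λ=-1+4i: an eigenvector is (1,1) - i(-1,-2) = (1 + i, 1 + 2i).
A real fundamental pair from Re and Im of e^((-1+4i)t)v: X_1 = e^(-t)(cos(4t)·(1,1) + sin(4t)·(-1,-2)), X_2 = e^(-t)(sin(4t)·(1,1) - cos(4t)·(-1,-2)).
General solution: c_1X_1 + c_2X_2.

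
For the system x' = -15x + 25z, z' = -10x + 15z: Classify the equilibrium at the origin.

A = [[-15,25],[-10,15]]; det(A-λI) = λ^2 + 25.
λ = 0 ± 5i: zero real part.

center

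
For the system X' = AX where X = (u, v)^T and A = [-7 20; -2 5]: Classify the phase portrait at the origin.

stable spiral

A = [[-7,20],[-2,5]]; det(A-λI) = λ^2 + 2λ + 5.
λ = -1 ± 2i: negative real part.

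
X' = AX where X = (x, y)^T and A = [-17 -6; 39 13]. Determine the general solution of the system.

Coefficient matrix A = [[-17, -6], [39, 13]].
Characteristic polynomial det(A - λI) = λ^2 + 4λ + 13 = 0.
Eigenvalues λ = -2 ± 3i (complex conjugate pair).
For λ=-2+3i: an eigenvector is (-1,3) - i(-1,2) = (-1 + i, 3 - 2i).
A real fundamental pair from Re and Im of e^((-2+3i)t)v: X_1 = e^(-2t)(cos(3t)·(-1,3) + sin(3t)·(-1,2)), X_2 = e^(-2t)(sin(3t)·(-1,3) - cos(3t)·(-1,2)).
General solution: C_1X_1 + C_2X_2.

x(t) = -C_1e^(-2t)sin(3t) - C_1e^(-2t)cos(3t) - C_2e^(-2t)sin(3t) + C_2e^(-2t)cos(3t), y(t) = 2C_1e^(-2t)sin(3t) + 3C_1e^(-2t)cos(3t) + 3C_2e^(-2t)sin(3t) - 2C_2e^(-2t)cos(3t)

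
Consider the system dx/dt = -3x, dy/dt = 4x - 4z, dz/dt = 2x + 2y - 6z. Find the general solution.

Coefficient matrix A = [[-3, 0, 0], [4, 0, -4], [2, 2, -6]].
det(A - λI) = 0 gives eigenvalues λ = -3, -4, -2.
For λ=-3: eigenvector (1,-4,-2).
For λ=-4: eigenvector (0,-1,-1).
For λ=-2: eigenvector (0,2,1).
General solution: K_1e^(-3t)(1,-4,-2) + K_2e^(-4t)(0,-1,-1) + K_3e^(-2t)(0,2,1).

x(t) = K_1e^(-3t), y(t) = -4K_1e^(-3t) - K_2e^(-4t) + 2K_3e^(-2t), z(t) = -2K_1e^(-3t) - K_2e^(-4t) + K_3e^(-2t)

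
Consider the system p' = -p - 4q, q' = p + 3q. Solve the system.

Coefficient matrix A = [[-1, -4], [1, 3]].
Characteristic polynomial det(A - λI) = λ^2 - 2λ + 1 = 0.
Single eigenvalue λ = 1 with algebraic multiplicity 2.
Eigenvector v = (-2,1); generalized eigenvector w with (A-λI)w=v is (-1,1).
General solution: e^(t)[C_1·v + C_2·(t·v + w)].

p(t) = -2C_1e^(t) - 2C_2te^(t) - C_2e^(t), q(t) = C_1e^(t) + C_2te^(t) + C_2e^(t)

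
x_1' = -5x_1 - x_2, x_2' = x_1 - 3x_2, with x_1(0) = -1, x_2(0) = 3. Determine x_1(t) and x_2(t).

x_1(t) = -2te^(-4t) - e^(-4t), x_2(t) = 2te^(-4t) + 3e^(-4t)

Coefficient matrix A = [[-5, -1], [1, -3]].
Characteristic polynomial det(A - λI) = λ^2 + 8λ + 16 = 0.
Single eigenvalue λ = -4 with algebraic multiplicity 2.
Eigenvector v = (1,-1); generalized eigenvector w with (A-λI)w=v is (2,-3).
General solution: e^(-4t)[c_1·v + c_2·(t·v + w)].
Applying x_1(0)=-1, x_2(0)=3 gives c_1=3, c_2=-2.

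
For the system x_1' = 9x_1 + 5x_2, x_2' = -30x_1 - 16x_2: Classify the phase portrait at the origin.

stable node

A = [[9,5],[-30,-16]]; det(A-λI) = λ^2 + 7λ + 6.
λ = -6, -1: both negative.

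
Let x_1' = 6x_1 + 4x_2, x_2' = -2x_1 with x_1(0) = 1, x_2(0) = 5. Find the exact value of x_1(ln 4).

2896

A = [[6,4],[-2,0]]; eigenvalues λ = 4, 2.
Eigenvectors: (-2,1) for λ=4, (-1,1) for λ=2.
From the initial condition, c_1 = -6, c_2 = 11.
x_1(ln 4) = (-6)(4^4)(-2) + (11)(4^2)(-1) = 2896.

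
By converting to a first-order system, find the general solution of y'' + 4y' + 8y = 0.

y(t) = K_1e^(-2t)cos(2t) + K_2e^(-2t)sin(2t)

Let x_1 = y, x_2 = y'. Then x_1' = x_2 and x_2' = -8x_1 - 4x_2.
A = [[0,1],[-8,-4]]; det(A-λI) = λ^2 + 4λ + 8.
Eigenvalues λ = -2 ± 2i.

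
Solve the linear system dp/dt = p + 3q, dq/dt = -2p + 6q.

Coefficient matrix A = [[1, 3], [-2, 6]].
Characteristic polynomial det(A - λI) = λ^2 - 7λ + 12 = 0.
Eigenvalues λ = 3, 4.
For λ=3: (A-λI) row 1 is [-2, 3], so an eigenvector is (-3, -2).
For λ=4: (A-λI) row 1 is [-3, 3], so an eigenvector is (1, 1).
General solution: C_1e^(3t)(-3,-2) + C_2e^(4t)(1,1).

p(t) = -3C_1e^(3t) + C_2e^(4t), q(t) = -2C_1e^(3t) + C_2e^(4t)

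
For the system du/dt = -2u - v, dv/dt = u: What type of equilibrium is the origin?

A = [[-2,-1],[1,0]]; det(A-λI) = λ^2 + 2λ + 1.
repeated λ = -1 with a single eigenvector.

stable improper node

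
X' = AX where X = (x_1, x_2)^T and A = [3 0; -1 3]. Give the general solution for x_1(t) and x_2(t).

x_1(t) = -C_2e^(3t), x_2(t) = C_1e^(3t) + C_2te^(3t) - 2C_2e^(3t)

Coefficient matrix A = [[3, 0], [-1, 3]].
Characteristic polynomial det(A - λI) = λ^2 - 6λ + 9 = 0.
Single eigenvalue λ = 3 with algebraic multiplicity 2.
Eigenvector v = (0,1); generalized eigenvector w with (A-λI)w=v is (-1,-2).
General solution: e^(3t)[C_1·v + C_2·(t·v + w)].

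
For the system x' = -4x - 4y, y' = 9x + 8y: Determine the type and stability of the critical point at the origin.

unstable improper node

A = [[-4,-4],[9,8]]; det(A-λI) = λ^2 - 4λ + 4.
repeated λ = 2 with a single eigenvector.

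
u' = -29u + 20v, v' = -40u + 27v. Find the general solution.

u(t) = -C_1e^(-t)sin(4t) - 2C_1e^(-t)cos(4t) - 2C_2e^(-t)sin(4t) + C_2e^(-t)cos(4t), v(t) = -C_1e^(-t)sin(4t) - 3C_1e^(-t)cos(4t) - 3C_2e^(-t)sin(4t) + C_2e^(-t)cos(4t)

Coefficient matrix A = [[-29, 20], [-40, 27]].
Characteristic polynomial det(A - λI) = λ^2 + 2λ + 17 = 0.
Eigenvalues λ = -1 ± 4i (complex conjugate pair).
For λ=-1+4i: an eigenvector is (-2,-3) - i(-1,-1) = (-2 + i, -3 + i).
A real fundamental pair from Re and Im of e^((-1+4i)t)v: X_1 = e^(-t)(cos(4t)·(-2,-3) + sin(4t)·(-1,-1)), X_2 = e^(-t)(sin(4t)·(-2,-3) - cos(4t)·(-1,-1)).
General solution: C_1X_1 + C_2X_2.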